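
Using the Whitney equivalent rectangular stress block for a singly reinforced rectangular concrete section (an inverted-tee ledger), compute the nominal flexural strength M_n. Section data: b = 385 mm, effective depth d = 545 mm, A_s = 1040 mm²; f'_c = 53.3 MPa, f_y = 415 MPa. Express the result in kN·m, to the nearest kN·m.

M_n ≈ 230 kN·m

T = A_s f_y = 1040 × 415 = 431600 N = 431.6 kN.
From C = T: a = T/(0.85 f'_c b) = 431600/(0.85 × 53.3 × 385) = 24.74 mm.
M_n = T(d − a/2) = 431.6 kN × (545 − 12.37) mm = 229.88 kN·m.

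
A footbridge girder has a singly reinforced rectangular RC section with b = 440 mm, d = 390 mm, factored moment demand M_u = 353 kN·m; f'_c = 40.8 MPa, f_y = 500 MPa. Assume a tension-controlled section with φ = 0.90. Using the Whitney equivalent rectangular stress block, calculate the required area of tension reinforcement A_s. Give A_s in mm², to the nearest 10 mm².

M_n = M_u/φ = 353/0.90 = 392.222 kN·m.
With M_n = 0.85 f'_c a b (d − a/2), solve the quadratic for a:
a = d − √(d² − 2M_n/(0.85 f'_c b)) = 390 − √(390² − 2 × 392.222×10⁶/(0.85 × 40.8 × 440)) = 72.68 mm.
A_s = 0.85 f'_c a b / f_y = 0.85 × 40.8 × 72.68 × 440 / 500 = 2218.1 mm².

A_s ≈ 2220 mm²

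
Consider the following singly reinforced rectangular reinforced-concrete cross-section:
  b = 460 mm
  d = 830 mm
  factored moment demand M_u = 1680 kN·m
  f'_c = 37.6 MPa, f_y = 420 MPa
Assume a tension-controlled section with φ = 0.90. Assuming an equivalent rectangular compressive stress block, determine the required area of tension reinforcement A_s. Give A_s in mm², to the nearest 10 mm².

A_s ≈ 5970 mm²

M_n = M_u/φ = 1680/0.90 = 1866.67 kN·m.
With M_n = 0.85 f'_c a b (d − a/2), solve the quadratic for a:
a = d − √(d² − 2M_n/(0.85 f'_c b)) = 830 − √(830² − 2 × 1866.67×10⁶/(0.85 × 37.6 × 460)) = 170.49 mm.
A_s = 0.85 f'_c a b / f_y = 0.85 × 37.6 × 170.49 × 460 / 420 = 5967.8 mm².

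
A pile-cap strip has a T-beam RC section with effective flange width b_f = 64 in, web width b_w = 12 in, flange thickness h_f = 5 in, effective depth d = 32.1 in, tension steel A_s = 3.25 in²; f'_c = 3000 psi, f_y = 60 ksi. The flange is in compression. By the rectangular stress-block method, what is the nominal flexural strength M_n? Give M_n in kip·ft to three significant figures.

M_n ≈ 512 kip·ft

Tension: T = A_s f_y = 3.25 × 60 = 195 kips.
Try a within the flange: a = T/(0.85 f'_c b_f) = 195/(0.85 × 3 × 64) = 1.195 in.
Since a = 1.195 ≤ h_f = 5 in, the stress block lies entirely in the flange; analyse as a rectangular beam of width b_f.
M_n = T(d − a/2) = 195 × (32.1 − 0.5975) = 6143.0 kip·in.
M_n = 6143.0/12 = 511.92 kip·ft.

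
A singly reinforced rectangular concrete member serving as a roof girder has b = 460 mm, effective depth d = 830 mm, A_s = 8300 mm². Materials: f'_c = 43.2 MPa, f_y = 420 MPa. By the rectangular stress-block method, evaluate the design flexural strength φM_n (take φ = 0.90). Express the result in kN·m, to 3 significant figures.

T = A_s f_y = 8300 × 420 = 3486000 N = 3486 kN.
From C = T: a = T/(0.85 f'_c b) = 3486000/(0.85 × 43.2 × 460) = 206.38 mm.
M_n = T(d − a/2) = 3486 kN × (830 − 103.19) mm = 2533.66 kN·m.
φM_n = 0.90 × 2533.66 = 2280.29 kN·m.

φM_n ≈ 2280 kN·m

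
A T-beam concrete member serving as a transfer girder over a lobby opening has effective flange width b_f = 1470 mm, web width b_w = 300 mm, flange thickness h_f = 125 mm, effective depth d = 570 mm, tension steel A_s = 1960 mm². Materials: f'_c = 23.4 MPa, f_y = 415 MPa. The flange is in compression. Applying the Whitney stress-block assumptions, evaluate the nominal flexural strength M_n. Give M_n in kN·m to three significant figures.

Tension: T = A_s f_y = 1960 × 415 = 813400 N.
Try a within the flange: a = T/(0.85 f'_c b_f) = 813400/(0.85 × 23.4 × 1470) = 27.82 mm.
Since a = 27.82 ≤ h_f = 125 mm, the stress block lies entirely in the flange; analyse as a rectangular beam of width b_f.
M_n = T(d − a/2) = 813400 × (570 − 13.91) = 452.32 × 10⁶ N·mm.
M_n = 452.32 kN·m.

M_n ≈ 452 kN·m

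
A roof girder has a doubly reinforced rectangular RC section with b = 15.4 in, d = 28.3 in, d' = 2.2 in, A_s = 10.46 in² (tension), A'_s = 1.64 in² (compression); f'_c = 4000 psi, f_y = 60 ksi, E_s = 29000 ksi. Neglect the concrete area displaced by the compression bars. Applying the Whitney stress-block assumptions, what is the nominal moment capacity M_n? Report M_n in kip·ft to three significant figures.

Assume both steels yield.
a = (A_s − A'_s) f_y/(0.85 f'_c b) = (10.46 − 1.64) × 60/(0.85 × 4 × 15.4) = 10.107 in.
c = a/β₁ = 10.107/0.85 = 11.891 in; ε'_s = 0.003(c − d')/c = 0.0024 ≥ ε_y = 0.0021, so the compression steel yields.
M_n = (A_s − A'_s) f_y (d − a/2) + A'_s f_y (d − d') = 529.2 × (28.3 − 5.0535) + 98.4 × (28.3 − 2.2) = 12302.0 + 2568.2 = 14870.2 kip·in = 14870.2/12 = 1239.18 kip·ft.

M_n ≈ 1240 kip·ft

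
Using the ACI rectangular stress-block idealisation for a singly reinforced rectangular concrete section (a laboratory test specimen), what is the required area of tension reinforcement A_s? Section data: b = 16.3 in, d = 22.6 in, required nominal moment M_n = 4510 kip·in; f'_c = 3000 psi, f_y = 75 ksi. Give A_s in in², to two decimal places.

A_s ≈ 3.03 in²

From M_n = 0.85 f'_c a b (d − a/2):
a = d − √(d² − 2M_n/(0.85 f'_c b)) = 22.6 − √(22.6² − 2 × 4510/(0.85 × 3 × 16.3)) = 5.461 in.
A_s = 0.85 f'_c a b / f_y = 0.85 × 3 × 5.461 × 16.3 / 75 = 3.026 in².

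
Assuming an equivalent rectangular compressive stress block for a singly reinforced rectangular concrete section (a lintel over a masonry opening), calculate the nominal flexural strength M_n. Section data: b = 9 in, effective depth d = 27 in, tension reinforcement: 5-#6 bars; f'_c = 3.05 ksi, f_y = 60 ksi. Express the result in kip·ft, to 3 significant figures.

A_s = 5 × 0.44 = 2.2 in².
T = A_s f_y = 2.2 × 60 = 132 kips.
a = T/(0.85 f'_c b) = 132/(0.85 × 3.05 × 9) = 5.657 in.
M_n = T(d − a/2) = 132 × (27 − 2.8285) = 3190.6 kip·in = 3190.6/12 = 265.88 kip·ft.

M_n ≈ 266 kip·ft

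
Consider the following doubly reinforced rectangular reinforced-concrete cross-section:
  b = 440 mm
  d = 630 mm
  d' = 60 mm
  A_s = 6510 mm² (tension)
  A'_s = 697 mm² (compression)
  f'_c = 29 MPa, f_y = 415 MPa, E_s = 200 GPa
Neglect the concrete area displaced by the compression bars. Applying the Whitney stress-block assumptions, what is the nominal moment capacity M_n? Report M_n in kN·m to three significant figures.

M_n ≈ 1420 kN·m

Assume both tension and compression steel yield.
Net tension couple steel: A_s − A'_s = 5813 mm².
a = (A_s − A'_s) f_y / (0.85 f'_c b) = 2412395/(0.85 × 29 × 440) = 222.42 mm.
c = a/β₁ = 222.42/0.843 = 263.84 mm; ε'_s = 0.003(c − d')/c = 0.0023 ≥ f_y/E_s = 0.0021, so compression steel does yield.
M_n = (A_s − A'_s) f_y (d − a/2) + A'_s f_y (d − d') = [2412395 × (630 − 111.21) + 289255 × (630 − 60)] × 10⁻⁶ = 1251.53 + 164.88 = 1416.41 kN·m.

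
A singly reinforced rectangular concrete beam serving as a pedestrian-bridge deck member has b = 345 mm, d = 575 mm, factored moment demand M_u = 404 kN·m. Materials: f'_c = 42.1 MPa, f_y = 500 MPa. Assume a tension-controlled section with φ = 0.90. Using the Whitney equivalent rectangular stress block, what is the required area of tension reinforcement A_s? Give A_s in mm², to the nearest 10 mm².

A_s ≈ 1660 mm²

M_n = M_u/φ = 404/0.90 = 448.889 kN·m.
With M_n = 0.85 f'_c a b (d − a/2), solve the quadratic for a:
a = d − √(d² − 2M_n/(0.85 f'_c b)) = 575 − √(575² − 2 × 448.889×10⁶/(0.85 × 42.1 × 345)) = 67.16 mm.
A_s = 0.85 f'_c a b / f_y = 0.85 × 42.1 × 67.16 × 345 / 500 = 1658.3 mm².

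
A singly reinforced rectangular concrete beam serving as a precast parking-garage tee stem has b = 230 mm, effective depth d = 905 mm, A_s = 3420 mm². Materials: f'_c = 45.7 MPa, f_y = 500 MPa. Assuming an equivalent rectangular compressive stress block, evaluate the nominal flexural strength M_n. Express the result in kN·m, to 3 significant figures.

T = A_s f_y = 3420 × 500 = 1710000 N = 1710 kN.
From C = T: a = T/(0.85 f'_c b) = 1710000/(0.85 × 45.7 × 230) = 191.40 mm.
M_n = T(d − a/2) = 1710 kN × (905 − 95.7) mm = 1383.90 kN·m.

M_n ≈ 1380 kN·m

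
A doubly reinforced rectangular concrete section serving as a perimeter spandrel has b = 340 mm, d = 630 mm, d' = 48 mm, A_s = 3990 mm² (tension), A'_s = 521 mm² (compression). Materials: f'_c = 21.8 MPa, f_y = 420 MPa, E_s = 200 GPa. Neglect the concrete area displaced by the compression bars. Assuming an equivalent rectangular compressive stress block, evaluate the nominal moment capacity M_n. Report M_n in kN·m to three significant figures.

Assume both tension and compression steel yield.
Net tension couple steel: A_s − A'_s = 3469 mm².
a = (A_s − A'_s) f_y / (0.85 f'_c b) = 1456980/(0.85 × 21.8 × 340) = 231.26 mm.
c = a/β₁ = 231.26/0.85 = 272.07 mm; ε'_s = 0.003(c − d')/c = 0.0025 ≥ f_y/E_s = 0.0021, so compression steel does yield.
M_n = (A_s − A'_s) f_y (d − a/2) + A'_s f_y (d − d') = [1456980 × (630 − 115.63) + 218820 × (630 − 48)] × 10⁻⁶ = 749.43 + 127.35 = 876.78 kN·m.

M_n ≈ 877 kN·m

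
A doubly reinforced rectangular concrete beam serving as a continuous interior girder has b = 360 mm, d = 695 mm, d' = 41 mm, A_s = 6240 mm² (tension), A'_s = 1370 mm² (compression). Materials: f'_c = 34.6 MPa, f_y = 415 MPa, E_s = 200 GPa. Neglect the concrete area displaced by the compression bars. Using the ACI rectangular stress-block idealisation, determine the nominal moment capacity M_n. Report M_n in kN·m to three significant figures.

Assume both tension and compression steel yield.
Net tension couple steel: A_s − A'_s = 4870 mm².
a = (A_s − A'_s) f_y / (0.85 f'_c b) = 2021050/(0.85 × 34.6 × 360) = 190.89 mm.
c = a/β₁ = 190.89/0.803 = 237.72 mm; ε'_s = 0.003(c − d')/c = 0.0025 ≥ f_y/E_s = 0.0021, so compression steel does yield.
M_n = (A_s − A'_s) f_y (d − a/2) + A'_s f_y (d − d') = [2021050 × (695 − 95.445) + 568550 × (695 − 41)] × 10⁻⁶ = 1211.73 + 371.83 = 1583.56 kN·m.

M_n ≈ 1580 kN·m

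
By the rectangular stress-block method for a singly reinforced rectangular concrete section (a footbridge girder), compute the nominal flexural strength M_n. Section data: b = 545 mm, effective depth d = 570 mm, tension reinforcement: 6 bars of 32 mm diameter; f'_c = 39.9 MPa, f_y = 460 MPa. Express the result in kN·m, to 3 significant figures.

A_s = 6 × 804 = 4824 mm².
T = A_s f_y = 4824 × 460 = 2219040 N = 2219.04 kN.
From C = T: a = T/(0.85 f'_c b) = 2219040/(0.85 × 39.9 × 545) = 120.05 mm.
M_n = T(d − a/2) = 2219.04 kN × (570 − 60.025) mm = 1131.65 kN·m.

M_n ≈ 1130 kN·m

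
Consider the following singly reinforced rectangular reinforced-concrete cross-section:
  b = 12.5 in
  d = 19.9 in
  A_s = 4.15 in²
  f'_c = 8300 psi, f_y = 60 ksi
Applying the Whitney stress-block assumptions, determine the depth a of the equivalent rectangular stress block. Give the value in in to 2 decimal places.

T = A_s f_y = 4.15 × 60 = 249 kips.
a = T/(0.85 f'_c b) = 249/(0.85 × 8.3 × 12.5) = 2.82 in.

a ≈ 2.82 in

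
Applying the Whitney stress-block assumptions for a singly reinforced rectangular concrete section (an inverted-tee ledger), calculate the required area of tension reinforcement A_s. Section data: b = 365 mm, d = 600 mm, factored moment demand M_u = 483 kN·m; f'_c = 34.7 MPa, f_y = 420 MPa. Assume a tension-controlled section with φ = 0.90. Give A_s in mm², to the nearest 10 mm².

A_s ≈ 2300 mm²

M_n = M_u/φ = 483/0.90 = 536.667 kN·m.
With M_n = 0.85 f'_c a b (d − a/2), solve the quadratic for a:
a = d − √(d² − 2M_n/(0.85 f'_c b)) = 600 − √(600² − 2 × 536.667×10⁶/(0.85 × 34.7 × 365)) = 89.80 mm.
A_s = 0.85 f'_c a b / f_y = 0.85 × 34.7 × 89.80 × 365 / 420 = 2301.8 mm².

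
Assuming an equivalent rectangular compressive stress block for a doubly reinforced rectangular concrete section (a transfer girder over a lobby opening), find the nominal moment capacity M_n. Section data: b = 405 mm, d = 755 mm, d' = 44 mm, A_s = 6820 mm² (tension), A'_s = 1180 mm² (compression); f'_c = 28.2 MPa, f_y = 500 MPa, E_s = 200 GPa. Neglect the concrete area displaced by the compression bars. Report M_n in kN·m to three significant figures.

M_n ≈ 2140 kN·m

Assume both tension and compression steel yield.
Net tension couple steel: A_s − A'_s = 5640 mm².
a = (A_s − A'_s) f_y / (0.85 f'_c b) = 2820000/(0.85 × 28.2 × 405) = 290.49 mm.
c = a/β₁ = 290.49/0.849 = 342.16 mm; ε'_s = 0.003(c − d')/c = 0.0026 ≥ f_y/E_s = 0.0025, so compression steel does yield.
M_n = (A_s − A'_s) f_y (d − a/2) + A'_s f_y (d − d') = [2820000 × (755 − 145.245) + 590000 × (755 − 44)] × 10⁻⁶ = 1719.51 + 419.49 = 2139.00 kN·m.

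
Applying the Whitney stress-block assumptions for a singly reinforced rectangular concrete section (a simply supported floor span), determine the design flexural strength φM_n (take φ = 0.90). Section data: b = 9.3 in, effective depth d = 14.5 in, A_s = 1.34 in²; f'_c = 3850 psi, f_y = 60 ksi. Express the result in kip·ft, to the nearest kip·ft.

φM_n ≈ 79 kip·ft

T = A_s f_y = 1.34 × 60 = 80.4 kips.
a = T/(0.85 f'_c b) = 80.4/(0.85 × 3.85 × 9.3) = 2.642 in.
M_n = T(d − a/2) = 80.4 × (14.5 − 1.321) = 1059.6 kip·in = 1059.6/12 = 88.30 kip·ft.
φM_n = 0.90 × 88.30 = 79.47 kip·ft.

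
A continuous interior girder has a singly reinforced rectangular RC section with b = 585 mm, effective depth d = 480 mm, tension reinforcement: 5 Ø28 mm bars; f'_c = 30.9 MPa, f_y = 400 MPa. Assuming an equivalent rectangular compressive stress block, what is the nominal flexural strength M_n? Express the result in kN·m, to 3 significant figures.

M_n ≈ 542 kN·m

A_s = 5 × 616 = 3080 mm².
T = A_s f_y = 3080 × 400 = 1232000 N = 1232 kN.
From C = T: a = T/(0.85 f'_c b) = 1232000/(0.85 × 30.9 × 585) = 80.18 mm.
M_n = T(d − a/2) = 1232 kN × (480 − 40.09) mm = 541.97 kN·m.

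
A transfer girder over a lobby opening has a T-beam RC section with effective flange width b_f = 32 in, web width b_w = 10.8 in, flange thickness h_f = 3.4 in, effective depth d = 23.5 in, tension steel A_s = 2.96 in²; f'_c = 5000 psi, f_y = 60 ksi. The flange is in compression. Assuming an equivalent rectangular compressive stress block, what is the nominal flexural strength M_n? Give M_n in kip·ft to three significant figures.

Tension: T = A_s f_y = 2.96 × 60 = 177.6 kips.
Try a within the flange: a = T/(0.85 f'_c b_f) = 177.6/(0.85 × 5 × 32) = 1.306 in.
Since a = 1.306 ≤ h_f = 3.4 in, the stress block lies entirely in the flange; analyse as a rectangular beam of width b_f.
M_n = T(d − a/2) = 177.6 × (23.5 − 0.653) = 4057.6 kip·in.
M_n = 4057.6/12 = 338.13 kip·ft.

M_n ≈ 338 kip·ft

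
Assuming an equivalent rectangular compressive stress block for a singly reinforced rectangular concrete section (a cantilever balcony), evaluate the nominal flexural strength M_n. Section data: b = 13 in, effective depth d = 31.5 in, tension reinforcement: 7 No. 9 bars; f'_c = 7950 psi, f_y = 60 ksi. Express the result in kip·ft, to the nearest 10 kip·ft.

A_s = 7 × 1 = 7 in².
T = A_s f_y = 7 × 60 = 420 kips.
a = T/(0.85 f'_c b) = 420/(0.85 × 7.95 × 13) = 4.781 in.
M_n = T(d − a/2) = 420 × (31.5 − 2.3905) = 12226.0 kip·in = 12226.0/12 = 1018.83 kip·ft.

M_n ≈ 1020 kip·ft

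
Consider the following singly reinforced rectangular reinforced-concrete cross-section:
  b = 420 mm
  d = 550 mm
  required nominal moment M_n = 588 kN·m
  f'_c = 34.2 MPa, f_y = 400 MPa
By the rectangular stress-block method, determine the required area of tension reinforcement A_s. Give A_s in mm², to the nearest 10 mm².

A_s ≈ 2930 mm²

With M_n = 0.85 f'_c a b (d − a/2), solve the quadratic for a:
a = d − √(d² − 2M_n/(0.85 f'_c b)) = 550 − √(550² − 2 × 588×10⁶/(0.85 × 34.2 × 420)) = 95.93 mm.
A_s = 0.85 f'_c a b / f_y = 0.85 × 34.2 × 95.93 × 420 / 400 = 2928.1 mm².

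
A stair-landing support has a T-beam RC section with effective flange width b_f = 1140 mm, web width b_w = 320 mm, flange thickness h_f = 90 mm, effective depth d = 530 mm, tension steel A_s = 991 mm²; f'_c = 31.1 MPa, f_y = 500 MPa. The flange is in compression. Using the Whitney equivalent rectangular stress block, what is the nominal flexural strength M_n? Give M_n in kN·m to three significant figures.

Tension: T = A_s f_y = 991 × 500 = 495500 N.
Try a within the flange: a = T/(0.85 f'_c b_f) = 495500/(0.85 × 31.1 × 1140) = 16.44 mm.
Since a = 16.44 ≤ h_f = 90 mm, the stress block lies entirely in the flange; analyse as a rectangular beam of width b_f.
M_n = T(d − a/2) = 495500 × (530 − 8.22) = 258.54 × 10⁶ N·mm.
M_n = 258.54 kN·m.

M_n ≈ 259 kN·m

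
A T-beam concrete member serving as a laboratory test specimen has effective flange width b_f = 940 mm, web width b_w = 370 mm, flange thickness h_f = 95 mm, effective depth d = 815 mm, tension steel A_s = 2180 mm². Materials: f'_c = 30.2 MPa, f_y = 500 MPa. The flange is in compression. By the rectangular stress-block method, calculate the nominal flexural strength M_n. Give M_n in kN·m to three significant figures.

M_n ≈ 864 kN·m

Tension: T = A_s f_y = 2180 × 500 = 1090000 N.
Try a within the flange: a = T/(0.85 f'_c b_f) = 1090000/(0.85 × 30.2 × 940) = 45.17 mm.
Since a = 45.17 ≤ h_f = 95 mm, the stress block lies entirely in the flange; analyse as a rectangular beam of width b_f.
M_n = T(d − a/2) = 1090000 × (815 − 22.585) = 863.73 × 10⁶ N·mm.
M_n = 863.73 kN·m.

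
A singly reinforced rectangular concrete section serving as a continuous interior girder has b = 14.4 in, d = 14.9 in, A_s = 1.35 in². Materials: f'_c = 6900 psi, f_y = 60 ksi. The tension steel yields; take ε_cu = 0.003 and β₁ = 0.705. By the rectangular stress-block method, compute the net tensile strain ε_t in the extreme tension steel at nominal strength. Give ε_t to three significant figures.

ε_t ≈ 0.0299

a = A_s f_y/(0.85 f'_c b) = 0.959 in.
β₁ = 0.705, so c = a/β₁ = 0.959/0.705 = 1.360 in.
From the linear strain diagram with ε_cu = 0.003: ε_t = 0.003 (d − c)/c = 0.003 × (14.9 − 1.360)/1.360 = 0.0299.
Since ε_t ≥ 0.005, the section is tension-controlled.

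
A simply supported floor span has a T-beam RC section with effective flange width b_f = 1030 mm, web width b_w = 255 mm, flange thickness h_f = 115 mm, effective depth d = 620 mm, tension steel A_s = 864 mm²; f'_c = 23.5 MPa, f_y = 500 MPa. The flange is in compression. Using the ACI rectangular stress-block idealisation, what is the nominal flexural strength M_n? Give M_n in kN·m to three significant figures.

Tension: T = A_s f_y = 864 × 500 = 432000 N.
Try a within the flange: a = T/(0.85 f'_c b_f) = 432000/(0.85 × 23.5 × 1030) = 21.00 mm.
Since a = 21.00 ≤ h_f = 115 mm, the stress block lies entirely in the flange; analyse as a rectangular beam of width b_f.
M_n = T(d − a/2) = 432000 × (620 − 10.5) = 263.30 × 10⁶ N·mm.
M_n = 263.30 kN·m.

M_n ≈ 263 kN·m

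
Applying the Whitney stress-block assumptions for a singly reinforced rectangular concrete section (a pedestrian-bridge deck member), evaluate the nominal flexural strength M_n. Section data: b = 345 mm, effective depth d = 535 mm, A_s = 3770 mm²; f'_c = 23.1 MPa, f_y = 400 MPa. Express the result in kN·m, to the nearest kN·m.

M_n ≈ 639 kN·m

T = A_s f_y = 3770 × 400 = 1508000 N = 1508 kN.
From C = T: a = T/(0.85 f'_c b) = 1508000/(0.85 × 23.1 × 345) = 222.61 mm.
M_n = T(d − a/2) = 1508 kN × (535 − 111.305) mm = 638.93 kN·m.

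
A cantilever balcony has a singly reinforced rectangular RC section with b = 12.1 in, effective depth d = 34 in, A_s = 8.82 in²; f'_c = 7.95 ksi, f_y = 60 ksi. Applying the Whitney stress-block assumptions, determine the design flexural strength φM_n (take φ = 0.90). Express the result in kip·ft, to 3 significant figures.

φM_n ≈ 1220 kip·ft

T = A_s f_y = 8.82 × 60 = 529.2 kips.
a = T/(0.85 f'_c b) = 529.2/(0.85 × 7.95 × 12.1) = 6.472 in.
M_n = T(d − a/2) = 529.2 × (34 − 3.236) = 16280.3 kip·in = 16280.3/12 = 1356.69 kip·ft.
φM_n = 0.90 × 1356.69 = 1221.02 kip·ft.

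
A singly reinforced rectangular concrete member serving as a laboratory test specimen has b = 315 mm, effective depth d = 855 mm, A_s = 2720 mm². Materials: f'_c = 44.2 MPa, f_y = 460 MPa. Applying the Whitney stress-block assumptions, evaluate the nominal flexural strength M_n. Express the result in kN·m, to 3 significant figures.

M_n ≈ 1000 kN·m

T = A_s f_y = 2720 × 460 = 1251200 N = 1251.2 kN.
From C = T: a = T/(0.85 f'_c b) = 1251200/(0.85 × 44.2 × 315) = 105.72 mm.
M_n = T(d − a/2) = 1251.2 kN × (855 − 52.86) mm = 1003.64 kN·m.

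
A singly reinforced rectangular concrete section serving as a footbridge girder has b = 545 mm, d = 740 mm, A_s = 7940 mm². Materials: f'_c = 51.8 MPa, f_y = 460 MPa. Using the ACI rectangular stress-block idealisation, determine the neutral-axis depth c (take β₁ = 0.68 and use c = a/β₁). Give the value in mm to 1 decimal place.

c ≈ 223.8 mm

T = A_s f_y = 7940 × 460 = 3652400 N = 3652.4 kN.
Setting C = 0.85 f'_c a b equal to T: a = 3652400/(0.85 × 51.8 × 545) = 152.206 mm.
With β₁ = 0.68, c = a/β₁ = 152.206/0.68 = 223.8 mm.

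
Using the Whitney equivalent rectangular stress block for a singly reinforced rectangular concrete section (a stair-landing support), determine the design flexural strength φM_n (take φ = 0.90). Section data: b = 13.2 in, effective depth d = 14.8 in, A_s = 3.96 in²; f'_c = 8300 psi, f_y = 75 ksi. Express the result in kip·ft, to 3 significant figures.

φM_n ≈ 294 kip·ft

T = A_s f_y = 3.96 × 75 = 297 kips.
a = T/(0.85 f'_c b) = 297/(0.85 × 8.3 × 13.2) = 3.189 in.
M_n = T(d − a/2) = 297 × (14.8 − 1.5945) = 3922.0 kip·in = 3922.0/12 = 326.83 kip·ft.
φM_n = 0.90 × 326.83 = 294.15 kip·ft.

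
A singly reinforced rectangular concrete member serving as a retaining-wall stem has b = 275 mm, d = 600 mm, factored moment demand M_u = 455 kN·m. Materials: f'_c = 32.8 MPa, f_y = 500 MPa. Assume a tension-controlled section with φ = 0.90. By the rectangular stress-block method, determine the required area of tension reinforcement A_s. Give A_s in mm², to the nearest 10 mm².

A_s ≈ 1880 mm²

M_n = M_u/φ = 455/0.90 = 505.556 kN·m.
With M_n = 0.85 f'_c a b (d − a/2), solve the quadratic for a:
a = d − √(d² − 2M_n/(0.85 f'_c b)) = 600 − √(600² − 2 × 505.556×10⁶/(0.85 × 32.8 × 275)) = 122.38 mm.
A_s = 0.85 f'_c a b / f_y = 0.85 × 32.8 × 122.38 × 275 / 500 = 1876.6 mm².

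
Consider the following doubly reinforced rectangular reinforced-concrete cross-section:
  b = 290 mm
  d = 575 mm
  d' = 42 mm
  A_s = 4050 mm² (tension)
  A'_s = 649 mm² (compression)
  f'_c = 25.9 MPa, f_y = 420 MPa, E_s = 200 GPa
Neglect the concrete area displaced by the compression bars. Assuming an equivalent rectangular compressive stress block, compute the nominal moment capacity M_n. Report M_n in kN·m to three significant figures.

M_n ≈ 807 kN·m

Assume both tension and compression steel yield.
Net tension couple steel: A_s − A'_s = 3401 mm².
a = (A_s − A'_s) f_y / (0.85 f'_c b) = 1428420/(0.85 × 25.9 × 290) = 223.74 mm.
c = a/β₁ = 223.74/0.85 = 263.22 mm; ε'_s = 0.003(c − d')/c = 0.0025 ≥ f_y/E_s = 0.0021, so compression steel does yield.
M_n = (A_s − A'_s) f_y (d − a/2) + A'_s f_y (d − d') = [1428420 × (575 − 111.87) + 272580 × (575 − 42)] × 10⁻⁶ = 661.54 + 145.29 = 806.83 kN·m.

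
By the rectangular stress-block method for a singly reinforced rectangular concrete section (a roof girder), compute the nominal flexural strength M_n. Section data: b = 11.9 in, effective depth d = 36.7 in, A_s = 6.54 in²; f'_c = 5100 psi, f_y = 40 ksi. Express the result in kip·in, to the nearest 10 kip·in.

M_n ≈ 8940 kip·in

T = A_s f_y = 6.54 × 40 = 261.6 kips.
a = T/(0.85 f'_c b) = 261.6/(0.85 × 5.1 × 11.9) = 5.071 in.
M_n = T(d − a/2) = 261.6 × (36.7 − 2.5355) = 8937.4 kip·in.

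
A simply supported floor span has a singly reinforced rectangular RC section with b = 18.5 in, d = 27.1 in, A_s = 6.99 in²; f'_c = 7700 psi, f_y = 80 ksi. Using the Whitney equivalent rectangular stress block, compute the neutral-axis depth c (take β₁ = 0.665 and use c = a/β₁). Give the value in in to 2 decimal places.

c ≈ 6.94 in

T = A_s f_y = 6.99 × 80 = 559.2 kips.
a = T/(0.85 f'_c b) = 559.2/(0.85 × 7.7 × 18.5) = 4.6183 in.
With β₁ = 0.665, c = a/β₁ = 4.6183/0.665 = 6.94 in.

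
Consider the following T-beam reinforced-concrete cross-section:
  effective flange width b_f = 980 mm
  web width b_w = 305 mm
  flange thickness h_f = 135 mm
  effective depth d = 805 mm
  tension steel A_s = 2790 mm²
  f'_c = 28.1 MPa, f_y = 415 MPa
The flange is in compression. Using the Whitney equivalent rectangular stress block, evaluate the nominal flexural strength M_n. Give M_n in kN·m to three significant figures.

Tension: T = A_s f_y = 2790 × 415 = 1157850 N.
Try a within the flange: a = T/(0.85 f'_c b_f) = 1157850/(0.85 × 28.1 × 980) = 49.47 mm.
Since a = 49.47 ≤ h_f = 135 mm, the stress block lies entirely in the flange; analyse as a rectangular beam of width b_f.
M_n = T(d − a/2) = 1157850 × (805 − 24.735) = 903.43 × 10⁶ N·mm.
M_n = 903.43 kN·m.

M_n ≈ 903 kN·m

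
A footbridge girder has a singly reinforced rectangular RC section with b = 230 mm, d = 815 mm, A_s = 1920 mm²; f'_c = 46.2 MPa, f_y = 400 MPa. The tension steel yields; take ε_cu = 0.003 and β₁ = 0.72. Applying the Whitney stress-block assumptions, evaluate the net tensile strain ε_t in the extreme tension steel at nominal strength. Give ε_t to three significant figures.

ε_t ≈ 0.0177

a = A_s f_y/(0.85 f'_c b) = 85.03 mm.
β₁ = 0.72, so c = a/β₁ = 85.03/0.72 = 118.10 mm.
From the linear strain diagram with ε_cu = 0.003: ε_t = 0.003 (d − c)/c = 0.003 × (815 − 118.10)/118.10 = 0.0177.
Since ε_t ≥ 0.005, the section is tension-controlled.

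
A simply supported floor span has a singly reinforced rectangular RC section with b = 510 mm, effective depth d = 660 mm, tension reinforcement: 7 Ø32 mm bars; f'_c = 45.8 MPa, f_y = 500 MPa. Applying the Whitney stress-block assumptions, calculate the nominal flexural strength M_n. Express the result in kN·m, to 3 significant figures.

M_n ≈ 1660 kN·m

A_s = 7 × 804 = 5628 mm².
T = A_s f_y = 5628 × 500 = 2814000 N = 2814 kN.
From C = T: a = T/(0.85 f'_c b) = 2814000/(0.85 × 45.8 × 510) = 141.73 mm.
M_n = T(d − a/2) = 2814 kN × (660 − 70.865) mm = 1657.83 kN·m.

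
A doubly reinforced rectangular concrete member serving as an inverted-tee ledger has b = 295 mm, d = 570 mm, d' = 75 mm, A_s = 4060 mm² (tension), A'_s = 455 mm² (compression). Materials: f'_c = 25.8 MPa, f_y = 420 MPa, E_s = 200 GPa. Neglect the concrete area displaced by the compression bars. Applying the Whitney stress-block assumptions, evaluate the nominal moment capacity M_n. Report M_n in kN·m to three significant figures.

M_n ≈ 780 kN·m

Assume both tension and compression steel yield.
Net tension couple steel: A_s − A'_s = 3605 mm².
a = (A_s − A'_s) f_y / (0.85 f'_c b) = 1514100/(0.85 × 25.8 × 295) = 234.04 mm.
c = a/β₁ = 234.04/0.85 = 275.34 mm; ε'_s = 0.003(c − d')/c = 0.0022 ≥ f_y/E_s = 0.0021, so compression steel does yield.
M_n = (A_s − A'_s) f_y (d − a/2) + A'_s f_y (d − d') = [1514100 × (570 − 117.02) + 191100 × (570 − 75)] × 10⁻⁶ = 685.86 + 94.59 = 780.45 kN·m.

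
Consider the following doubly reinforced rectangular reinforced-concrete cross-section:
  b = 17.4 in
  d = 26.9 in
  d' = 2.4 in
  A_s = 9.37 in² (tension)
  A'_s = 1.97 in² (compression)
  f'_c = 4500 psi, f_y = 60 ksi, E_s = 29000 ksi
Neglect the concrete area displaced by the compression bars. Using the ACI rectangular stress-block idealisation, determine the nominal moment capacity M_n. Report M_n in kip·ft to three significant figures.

M_n ≈ 1110 kip·ft

Assume both steels yield.
a = (A_s − A'_s) f_y/(0.85 f'_c b) = (9.37 − 1.97) × 60/(0.85 × 4.5 × 17.4) = 6.671 in.
c = a/β₁ = 6.671/0.825 = 8.086 in; ε'_s = 0.003(c − d')/c = 0.0021 ≥ ε_y = 0.0021, so the compression steel yields.
M_n = (A_s − A'_s) f_y (d − a/2) + A'_s f_y (d − d') = 444 × (26.9 − 3.3355) + 118.2 × (26.9 − 2.4) = 10462.6 + 2895.9 = 13358.5 kip·in = 13358.5/12 = 1113.21 kip·ft.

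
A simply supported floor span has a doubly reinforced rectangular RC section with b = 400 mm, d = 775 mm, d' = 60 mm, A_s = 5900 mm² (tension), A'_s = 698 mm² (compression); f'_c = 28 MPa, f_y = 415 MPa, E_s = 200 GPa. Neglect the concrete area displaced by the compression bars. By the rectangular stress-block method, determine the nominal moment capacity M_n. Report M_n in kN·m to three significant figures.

M_n ≈ 1640 kN·m

Assume both tension and compression steel yield.
Net tension couple steel: A_s − A'_s = 5202 mm².
a = (A_s − A'_s) f_y / (0.85 f'_c b) = 2158830/(0.85 × 28 × 400) = 226.77 mm.
c = a/β₁ = 226.77/0.85 = 266.79 mm; ε'_s = 0.003(c − d')/c = 0.0023 ≥ f_y/E_s = 0.0021, so compression steel does yield.
M_n = (A_s − A'_s) f_y (d − a/2) + A'_s f_y (d − d') = [2158830 × (775 − 113.385) + 289670 × (775 − 60)] × 10⁻⁶ = 1428.31 + 207.11 = 1635.42 kN·m.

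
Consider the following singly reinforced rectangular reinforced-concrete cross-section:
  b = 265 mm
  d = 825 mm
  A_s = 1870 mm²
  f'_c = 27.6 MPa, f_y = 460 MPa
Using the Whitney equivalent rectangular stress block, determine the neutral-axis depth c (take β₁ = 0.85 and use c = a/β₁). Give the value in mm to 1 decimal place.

c ≈ 162.8 mm

T = A_s f_y = 1870 × 460 = 860200 N = 860.2 kN.
Setting C = 0.85 f'_c a b equal to T: a = 860200/(0.85 × 27.6 × 265) = 138.365 mm.
With β₁ = 0.85, c = a/β₁ = 138.365/0.85 = 162.8 mm.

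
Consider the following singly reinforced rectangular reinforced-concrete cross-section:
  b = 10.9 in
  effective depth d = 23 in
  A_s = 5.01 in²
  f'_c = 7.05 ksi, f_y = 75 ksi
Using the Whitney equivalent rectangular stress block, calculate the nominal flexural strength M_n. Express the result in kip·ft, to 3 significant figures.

T = A_s f_y = 5.01 × 75 = 375.75 kips.
a = T/(0.85 f'_c b) = 375.75/(0.85 × 7.05 × 10.9) = 5.753 in.
M_n = T(d − a/2) = 375.75 × (23 − 2.8765) = 7561.4 kip·in = 7561.4/12 = 630.12 kip·ft.

M_n ≈ 630 kip·ft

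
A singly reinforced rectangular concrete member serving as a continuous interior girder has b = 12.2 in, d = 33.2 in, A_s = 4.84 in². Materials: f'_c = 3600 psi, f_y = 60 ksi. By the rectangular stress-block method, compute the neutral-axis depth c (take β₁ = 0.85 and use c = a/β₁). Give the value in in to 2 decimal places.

c ≈ 9.15 in

T = A_s f_y = 4.84 × 60 = 290.4 kips.
a = T/(0.85 f'_c b) = 290.4/(0.85 × 3.6 × 12.2) = 7.7788 in.
With β₁ = 0.85, c = a/β₁ = 7.7788/0.85 = 9.15 in.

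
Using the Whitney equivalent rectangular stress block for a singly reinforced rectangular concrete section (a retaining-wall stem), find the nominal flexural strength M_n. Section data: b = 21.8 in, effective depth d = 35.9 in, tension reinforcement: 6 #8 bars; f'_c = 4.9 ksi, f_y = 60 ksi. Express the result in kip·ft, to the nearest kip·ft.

M_n ≈ 814 kip·ft

A_s = 6 × 0.79 = 4.74 in².
T = A_s f_y = 4.74 × 60 = 284.4 kips.
a = T/(0.85 f'_c b) = 284.4/(0.85 × 4.9 × 21.8) = 3.132 in.
M_n = T(d − a/2) = 284.4 × (35.9 − 1.566) = 9764.6 kip·in = 9764.6/12 = 813.72 kip·ft.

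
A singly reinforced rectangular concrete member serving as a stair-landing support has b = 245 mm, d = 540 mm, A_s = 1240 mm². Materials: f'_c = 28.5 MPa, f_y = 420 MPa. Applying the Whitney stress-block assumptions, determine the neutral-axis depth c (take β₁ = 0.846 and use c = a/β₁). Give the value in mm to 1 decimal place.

T = A_s f_y = 1240 × 420 = 520800 N = 520.8 kN.
Setting C = 0.85 f'_c a b equal to T: a = 520800/(0.85 × 28.5 × 245) = 87.749 mm.
With β₁ = 0.846, c = a/β₁ = 87.749/0.846 = 103.7 mm.

c ≈ 103.7 mm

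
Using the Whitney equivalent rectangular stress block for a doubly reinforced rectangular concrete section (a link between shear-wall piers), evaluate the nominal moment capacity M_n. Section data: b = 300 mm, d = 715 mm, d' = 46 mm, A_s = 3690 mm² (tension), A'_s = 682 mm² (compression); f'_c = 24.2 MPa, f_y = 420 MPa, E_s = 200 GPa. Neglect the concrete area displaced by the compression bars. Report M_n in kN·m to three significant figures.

M_n ≈ 966 kN·m

Assume both tension and compression steel yield.
Net tension couple steel: A_s − A'_s = 3008 mm².
a = (A_s − A'_s) f_y / (0.85 f'_c b) = 1263360/(0.85 × 24.2 × 300) = 204.73 mm.
c = a/β₁ = 204.73/0.85 = 240.86 mm; ε'_s = 0.003(c − d')/c = 0.0024 ≥ f_y/E_s = 0.0021, so compression steel does yield.
M_n = (A_s − A'_s) f_y (d − a/2) + A'_s f_y (d − d') = [1263360 × (715 − 102.365) + 286440 × (715 − 46)] × 10⁻⁶ = 773.98 + 191.63 = 965.61 kN·m.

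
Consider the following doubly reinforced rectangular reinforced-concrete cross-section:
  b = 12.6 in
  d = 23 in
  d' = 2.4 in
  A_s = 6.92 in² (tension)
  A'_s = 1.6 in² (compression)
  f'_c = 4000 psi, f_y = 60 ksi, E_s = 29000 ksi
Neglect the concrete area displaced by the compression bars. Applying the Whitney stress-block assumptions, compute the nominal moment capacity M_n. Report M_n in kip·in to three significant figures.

Assume both steels yield.
a = (A_s − A'_s) f_y/(0.85 f'_c b) = (6.92 − 1.6) × 60/(0.85 × 4 × 12.6) = 7.451 in.
c = a/β₁ = 7.451/0.85 = 8.766 in; ε'_s = 0.003(c − d')/c = 0.0022 ≥ ε_y = 0.0021, so the compression steel yields.
M_n = (A_s − A'_s) f_y (d − a/2) + A'_s f_y (d − d') = 319.2 × (23 − 3.7255) + 96 × (23 − 2.4) = 6152.4 + 1977.6 = 8130.0 kip·in.

M_n ≈ 8130 kip·in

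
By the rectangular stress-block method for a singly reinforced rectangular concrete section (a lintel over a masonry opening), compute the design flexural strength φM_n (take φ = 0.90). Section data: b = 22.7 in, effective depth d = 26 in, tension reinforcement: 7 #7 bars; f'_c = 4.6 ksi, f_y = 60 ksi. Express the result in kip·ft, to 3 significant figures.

φM_n ≈ 465 kip·ft

A_s = 7 × 0.6 = 4.2 in².
T = A_s f_y = 4.2 × 60 = 252 kips.
a = T/(0.85 f'_c b) = 252/(0.85 × 4.6 × 22.7) = 2.839 in.
M_n = T(d − a/2) = 252 × (26 − 1.4195) = 6194.3 kip·in = 6194.3/12 = 516.19 kip·ft.
φM_n = 0.90 × 516.19 = 464.57 kip·ft.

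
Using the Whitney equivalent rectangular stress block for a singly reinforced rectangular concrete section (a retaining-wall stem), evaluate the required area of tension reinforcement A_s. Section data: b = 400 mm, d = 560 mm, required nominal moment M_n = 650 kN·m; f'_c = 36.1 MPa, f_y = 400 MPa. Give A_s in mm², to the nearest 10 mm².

A_s ≈ 3200 mm²

With M_n = 0.85 f'_c a b (d − a/2), solve the quadratic for a:
a = d − √(d² − 2M_n/(0.85 f'_c b)) = 560 − √(560² − 2 × 650×10⁶/(0.85 × 36.1 × 400)) = 104.28 mm.
A_s = 0.85 f'_c a b / f_y = 0.85 × 36.1 × 104.28 × 400 / 400 = 3199.8 mm².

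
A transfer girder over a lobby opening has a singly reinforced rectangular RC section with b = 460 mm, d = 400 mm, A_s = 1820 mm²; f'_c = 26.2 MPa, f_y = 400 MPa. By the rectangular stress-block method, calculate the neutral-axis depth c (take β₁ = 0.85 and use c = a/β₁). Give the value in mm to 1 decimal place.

T = A_s f_y = 1820 × 400 = 728000 N = 728 kN.
Setting C = 0.85 f'_c a b equal to T: a = 728000/(0.85 × 26.2 × 460) = 71.065 mm.
With β₁ = 0.85, c = a/β₁ = 71.065/0.85 = 83.6 mm.

c ≈ 83.6 mm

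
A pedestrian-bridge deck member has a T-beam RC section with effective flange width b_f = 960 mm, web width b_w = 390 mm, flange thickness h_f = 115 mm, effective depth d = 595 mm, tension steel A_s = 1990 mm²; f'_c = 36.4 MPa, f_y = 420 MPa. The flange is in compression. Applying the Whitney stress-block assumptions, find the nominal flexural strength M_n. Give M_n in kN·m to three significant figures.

M_n ≈ 486 kN·m

Tension: T = A_s f_y = 1990 × 420 = 835800 N.
Try a within the flange: a = T/(0.85 f'_c b_f) = 835800/(0.85 × 36.4 × 960) = 28.14 mm.
Since a = 28.14 ≤ h_f = 115 mm, the stress block lies entirely in the flange; analyse as a rectangular beam of width b_f.
M_n = T(d − a/2) = 835800 × (595 − 14.07) = 485.54 × 10⁶ N·mm.
M_n = 485.54 kN·m.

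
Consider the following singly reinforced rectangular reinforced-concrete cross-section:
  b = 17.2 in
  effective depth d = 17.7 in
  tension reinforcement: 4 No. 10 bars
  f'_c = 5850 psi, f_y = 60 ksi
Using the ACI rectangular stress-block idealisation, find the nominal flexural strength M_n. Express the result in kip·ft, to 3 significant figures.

A_s = 4 × 1.27 = 5.08 in².
T = A_s f_y = 5.08 × 60 = 304.8 kips.
a = T/(0.85 f'_c b) = 304.8/(0.85 × 5.85 × 17.2) = 3.564 in.
M_n = T(d − a/2) = 304.8 × (17.7 − 1.782) = 4851.8 kip·in = 4851.8/12 = 404.32 kip·ft.

M_n ≈ 404 kip·ft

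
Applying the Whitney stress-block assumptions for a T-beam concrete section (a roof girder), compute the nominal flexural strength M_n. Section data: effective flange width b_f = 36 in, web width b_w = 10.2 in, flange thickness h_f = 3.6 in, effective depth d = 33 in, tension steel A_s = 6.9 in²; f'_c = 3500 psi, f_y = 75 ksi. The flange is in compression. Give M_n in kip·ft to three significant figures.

Tension: T = A_s f_y = 6.9 × 75 = 517.5 kips.
Try a within the flange: a = T/(0.85 f'_c b_f) = 517.5/(0.85 × 3.5 × 36) = 4.832 in.
a = 4.832 > h_f = 3.6 in: the block extends into the web. Split into flange-overhang and web parts.
C_f = 0.85 f'_c (b_f − b_w) h_f = 0.85 × 3.5 × (36 − 10.2) × 3.6 = 276.3 kips.
Remaining web compression depth: a_w = (T − C_f)/(0.85 f'_c b_w) = (517.5 − 276.3)/(0.85 × 3.5 × 10.2) = 7.949 in.
M_n = C_f(d − h_f/2) + (T − C_f)(d − a_w/2) = 276.3 × (33 − 1.8) + 241.2 × (33 − 3.9745) = 8620.6 + 7001.0 = 15621.6 kip·in.
M_n = 15621.6/12 = 1301.80 kip·ft.

M_n ≈ 1300 kip·ft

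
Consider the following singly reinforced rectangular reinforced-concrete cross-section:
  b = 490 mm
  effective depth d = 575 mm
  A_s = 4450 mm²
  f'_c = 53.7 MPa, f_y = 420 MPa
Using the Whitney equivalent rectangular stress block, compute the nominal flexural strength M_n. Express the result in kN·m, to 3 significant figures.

T = A_s f_y = 4450 × 420 = 1869000 N = 1869 kN.
From C = T: a = T/(0.85 f'_c b) = 1869000/(0.85 × 53.7 × 490) = 83.56 mm.
M_n = T(d − a/2) = 1869 kN × (575 − 41.78) mm = 996.59 kN·m.

M_n ≈ 997 kN·m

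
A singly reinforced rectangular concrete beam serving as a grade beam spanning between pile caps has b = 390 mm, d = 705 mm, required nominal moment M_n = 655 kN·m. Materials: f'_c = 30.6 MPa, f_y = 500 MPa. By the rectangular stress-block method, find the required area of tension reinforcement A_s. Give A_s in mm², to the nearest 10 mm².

With M_n = 0.85 f'_c a b (d − a/2), solve the quadratic for a:
a = d − √(d² − 2M_n/(0.85 f'_c b)) = 705 − √(705² − 2 × 655×10⁶/(0.85 × 30.6 × 390)) = 98.47 mm.
A_s = 0.85 f'_c a b / f_y = 0.85 × 30.6 × 98.47 × 390 / 500 = 1997.7 mm².

A_s ≈ 2000 mm²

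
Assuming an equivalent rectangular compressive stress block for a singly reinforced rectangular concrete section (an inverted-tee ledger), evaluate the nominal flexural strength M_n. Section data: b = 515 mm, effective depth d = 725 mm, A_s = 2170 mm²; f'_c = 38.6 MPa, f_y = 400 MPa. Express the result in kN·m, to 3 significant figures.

M_n ≈ 607 kN·m

T = A_s f_y = 2170 × 400 = 868000 N = 868 kN.
From C = T: a = T/(0.85 f'_c b) = 868000/(0.85 × 38.6 × 515) = 51.37 mm.
M_n = T(d − a/2) = 868 kN × (725 − 25.685) mm = 607.01 kN·m.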